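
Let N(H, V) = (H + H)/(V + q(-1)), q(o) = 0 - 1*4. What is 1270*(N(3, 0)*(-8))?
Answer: 15240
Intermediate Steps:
q(o) = -4 (q(o) = 0 - 4 = -4)
N(H, V) = 2*H/(-4 + V) (N(H, V) = (H + H)/(V - 4) = (2*H)/(-4 + V) = 2*H/(-4 + V))
1270*(N(3, 0)*(-8)) = 1270*((2*3/(-4 + 0))*(-8)) = 1270*((2*3/(-4))*(-8)) = 1270*((2*3*(-1/4))*(-8)) = 1270*(-3/2*(-8)) = 1270*12 = 15240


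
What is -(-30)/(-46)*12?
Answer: -180/23 ≈ -7.8261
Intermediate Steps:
-(-30)/(-46)*12 = -(-30)*(-1)/46*12 = -10*3/46*12 = -15/23*12 = -180/23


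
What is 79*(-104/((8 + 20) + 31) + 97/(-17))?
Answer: -591789/1003 ≈ -590.02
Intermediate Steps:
79*(-104/((8 + 20) + 31) + 97/(-17)) = 79*(-104/(28 + 31) + 97*(-1/17)) = 79*(-104/59 - 97/17) = 79*(-7491/1003) = -591789/1003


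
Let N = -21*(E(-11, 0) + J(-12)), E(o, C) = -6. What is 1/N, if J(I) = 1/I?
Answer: 4/511 ≈ 0.0078278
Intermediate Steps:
N = 511/4 (N = -21*(-6 + 1/(-12)) = -21*(-6 - 1/12) = -21*(-73/12) = 511/4 ≈ 127.75)
1/N = 1/(511/4) = 4/511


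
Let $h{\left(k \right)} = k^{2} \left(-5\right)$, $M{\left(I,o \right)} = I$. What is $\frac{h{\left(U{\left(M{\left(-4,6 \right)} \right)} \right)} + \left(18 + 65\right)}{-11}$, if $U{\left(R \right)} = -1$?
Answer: $- \frac{78}{11} \approx -7.0909$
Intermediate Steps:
$h{\left(k \right)} = - 5 k^{2}$
$\frac{h{\left(U{\left(M{\left(-4,6 \right)} \right)} \right)} + \left(18 + 65\right)}{-11} = \frac{- 5 \left(-1\right)^{2} + \left(18 + 65\right)}{-11} = - \frac{\left(-5\right) 1 + 83}{11} = - \frac{-5 + 83}{11} = \left(- \frac{1}{11}\right) 78 = - \frac{78}{11}$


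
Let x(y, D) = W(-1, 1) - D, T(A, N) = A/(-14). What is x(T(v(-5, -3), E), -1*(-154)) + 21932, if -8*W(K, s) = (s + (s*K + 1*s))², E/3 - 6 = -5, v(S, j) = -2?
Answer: 174223/8 ≈ 21778.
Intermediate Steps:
E = 3 (E = 18 + 3*(-5) = 18 - 15 = 3)
W(K, s) = -(2*s + K*s)²/8 (W(K, s) = -(s + (s*K + 1*s))²/8 = -(s + (K*s + s))²/8 = -(s + (s + K*s))²/8 = -(2*s + K*s)²/8)
T(A, N) = -A/14 (T(A, N) = A*(-1/14) = -A/14)
x(y, D) = -⅛ - D (x(y, D) = -⅛*1²*(2 - 1)² - D = -⅛*1*1² - D = -⅛*1*1 - D = -⅛ - D)
x(T(v(-5, -3), E), -1*(-154)) + 21932 = (-⅛ - (-1)*(-154)) + 21932 = (-⅛ - 1*154) + 21932 = (-⅛ - 154) + 21932 = -1233/8 + 21932 = 174223/8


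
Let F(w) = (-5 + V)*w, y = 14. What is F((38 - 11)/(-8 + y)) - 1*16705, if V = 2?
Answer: -33437/2 ≈ -16719.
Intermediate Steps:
F(w) = -3*w (F(w) = (-5 + 2)*w = -3*w)
F((38 - 11)/(-8 + y)) - 1*16705 = -3*(38 - 11)/(-8 + 14) - 1*16705 = -81/6 - 16705 = -3*9/2 - 16705 = -27/2 - 16705 = -33437/2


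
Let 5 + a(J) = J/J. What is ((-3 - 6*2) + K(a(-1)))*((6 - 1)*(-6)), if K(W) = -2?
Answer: 510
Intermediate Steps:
a(J) = -4 (a(J) = -5 + J/J = -5 + 1 = -4)
((-3 - 6*2) + K(a(-1)))*((6 - 1)*(-6)) = ((-3 - 6*2) - 2)*((6 - 1)*(-6)) = ((-3 - 12) - 2)*(5*(-6)) = (-15 - 2)*(-30) = -17*(-30) = 510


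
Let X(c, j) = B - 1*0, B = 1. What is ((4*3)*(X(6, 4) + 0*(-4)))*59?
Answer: 708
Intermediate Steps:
X(c, j) = 1 (X(c, j) = 1 - 1*0 = 1 + 0 = 1)
((4*3)*(X(6, 4) + 0*(-4)))*59 = ((4*3)*(1 + 0*(-4)))*59 = (12*(1 + 0))*59 = (12*1)*59 = 12*59 = 708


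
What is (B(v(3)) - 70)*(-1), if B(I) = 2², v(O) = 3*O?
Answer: 66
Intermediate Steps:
B(I) = 4
(B(v(3)) - 70)*(-1) = (4 - 70)*(-1) = -66*(-1) = 66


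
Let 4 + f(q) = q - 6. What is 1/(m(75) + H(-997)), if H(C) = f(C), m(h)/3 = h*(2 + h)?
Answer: 1/16318 ≈ 6.1282e-5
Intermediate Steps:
m(h) = 3*h*(2 + h) (m(h) = 3*(h*(2 + h)) = 3*h*(2 + h))
f(q) = -10 + q (f(q) = -4 + (q - 6) = -4 + (-6 + q) = -10 + q)
H(C) = -10 + C
1/(m(75) + H(-997)) = 1/(3*75*(2 + 75) + (-10 - 997)) = 1/(3*75*77 - 1007) = 1/(17325 - 1007) = 1/16318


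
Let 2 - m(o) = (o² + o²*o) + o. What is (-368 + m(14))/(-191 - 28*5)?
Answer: 3320/331 ≈ 10.030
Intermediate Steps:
m(o) = 2 - o - o² - o³ (m(o) = 2 - ((o² + o²*o) + o) = 2 - ((o² + o³) + o) = 2 - (o + o² + o³) = 2 + (-o - o² - o³) = 2 - o - o² - o³)
(-368 + m(14))/(-191 - 28*5) = (-368 + (2 - 1*14 - 1*14² - 1*14³))/(-191 - 28*5) = (-368 + (2 - 14 - 1*196 - 1*2744))/(-191 - 140) = (-368 + (2 - 14 - 196 - 2744))/(-331) = (-368 - 2952)*(-1/331) = -3320*(-1/331) = 3320/331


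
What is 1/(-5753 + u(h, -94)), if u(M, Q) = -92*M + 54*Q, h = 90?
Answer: -1/19109 ≈ -5.2331e-5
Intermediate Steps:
1/(-5753 + u(h, -94)) = 1/(-5753 + (-92*90 + 54*(-94))) = 1/(-5753 + (-8280 - 5076)) = 1/(-5753 - 13356) = 1/(-19109) = -1/19109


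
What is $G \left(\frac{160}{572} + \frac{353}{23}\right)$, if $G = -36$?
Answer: $- \frac{1850364}{3289} \approx -562.59$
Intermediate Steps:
$G \left(\frac{160}{572} + \frac{353}{23}\right) = - 36 \left(\frac{160}{572} + \frac{353}{23}\right) = - 36 \left(160 \cdot \frac{1}{572} + 353 \cdot \frac{1}{23}\right) = - 36 \left(\frac{40}{143} + \frac{353}{23}\right) = \left(-36\right) \frac{51399}{3289} = - \frac{1850364}{3289}$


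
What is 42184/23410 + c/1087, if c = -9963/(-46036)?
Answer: 1055584173059/585731450060 ≈ 1.8022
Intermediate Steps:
c = 9963/46036 (c = -9963*(-1/46036) = 9963/46036 ≈ 0.21642)
42184/23410 + c/1087 = 42184/23410 + (9963/46036)/1087 = 42184*(1/23410) + (9963/46036)*(1/1087) = 21092/11705 + 9963/50041132 = 1055584173059/585731450060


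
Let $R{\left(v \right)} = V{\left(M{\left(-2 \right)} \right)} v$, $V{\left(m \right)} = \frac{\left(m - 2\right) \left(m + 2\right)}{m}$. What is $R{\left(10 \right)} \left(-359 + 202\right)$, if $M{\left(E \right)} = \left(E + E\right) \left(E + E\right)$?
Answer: $- \frac{49455}{2} \approx -24728.0$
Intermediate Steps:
$M{\left(E \right)} = 4 E^{2}$ ($M{\left(E \right)} = 2 E 2 E = 4 E^{2}$)
$V{\left(m \right)} = \frac{\left(-2 + m\right) \left(2 + m\right)}{m}$
$R{\left(v \right)} = \frac{63 v}{4}$ ($R{\left(v \right)} = \left(4 \left(-2\right)^{2} - \frac{4}{4 \left(-2\right)^{2}}\right) v = \left(4 \cdot 4 - \frac{4}{4 \cdot 4}\right) v = \left(16 - \frac{4}{16}\right) v = \left(16 - \frac{1}{4}\right) v = \frac{63 v}{4}$)
$R{\left(10 \right)} \left(-359 + 202\right) = \frac{63}{4} \cdot 10 \left(-359 + 202\right) = \frac{315}{2} \left(-157\right) = - \frac{49455}{2}$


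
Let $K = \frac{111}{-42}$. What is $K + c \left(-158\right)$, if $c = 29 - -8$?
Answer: $- \frac{81881}{14} \approx -5848.6$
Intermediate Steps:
$K = - \frac{37}{14}$ ($K = 111 \left(- \frac{1}{42}\right) = - \frac{37}{14} \approx -2.6429$)
$c = 37$ ($c = 29 + 8 = 37$)
$K + c \left(-158\right) = - \frac{37}{14} + 37 \left(-158\right) = - \frac{37}{14} - 5846 = - \frac{81881}{14}$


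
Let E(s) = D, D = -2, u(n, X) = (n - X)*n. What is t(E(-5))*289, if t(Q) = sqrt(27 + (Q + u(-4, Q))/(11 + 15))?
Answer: 289*sqrt(4602)/13 ≈ 1508.1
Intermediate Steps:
u(n, X) = n*(n - X)
E(s) = -2
t(Q) = sqrt(359/13 + 5*Q/26) (t(Q) = sqrt(27 + (Q - 4*(-4 - Q))/(11 + 15)) = sqrt(27 + (Q + (16 + 4*Q))/26) = sqrt(27 + (16 + 5*Q)*(1/26)) = sqrt(27 + (8/13 + 5*Q/26)) = sqrt(359/13 + 5*Q/26))
t(E(-5))*289 = (sqrt(18668 + 130*(-2))/26)*289 = (sqrt(18668 - 260)/26)*289 = (sqrt(18408)/26)*289 = ((2*sqrt(4602))/26)*289 = (sqrt(4602)/13)*289 = 289*sqrt(4602)/13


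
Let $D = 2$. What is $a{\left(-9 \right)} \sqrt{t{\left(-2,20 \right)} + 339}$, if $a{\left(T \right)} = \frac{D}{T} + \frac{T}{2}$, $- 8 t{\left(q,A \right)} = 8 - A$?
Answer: $- \frac{85 \sqrt{1362}}{36} \approx -87.137$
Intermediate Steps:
$t{\left(q,A \right)} = -1 + \frac{A}{8}$ ($t{\left(q,A \right)} = - \frac{8 - A}{8} = -1 + \frac{A}{8}$)
$a{\left(T \right)} = \frac{T}{2} + \frac{2}{T}$ ($a{\left(T \right)} = \frac{2}{T} + \frac{T}{2} = \frac{T}{2} + \frac{2}{T}$)
$a{\left(-9 \right)} \sqrt{t{\left(-2,20 \right)} + 339} = \left(\frac{1}{2} \left(-9\right) + \frac{2}{-9}\right) \sqrt{\left(-1 + \frac{1}{8} \cdot 20\right) + 339} = \left(- \frac{9}{2} + 2 \left(- \frac{1}{9}\right)\right) \sqrt{\left(-1 + \frac{5}{2}\right) + 339} = \left(- \frac{9}{2} - \frac{2}{9}\right) \sqrt{\frac{3}{2} + 339} = - \frac{85 \sqrt{\frac{681}{2}}}{18} = - \frac{85 \frac{\sqrt{1362}}{2}}{18} = - \frac{85 \sqrt{1362}}{36}$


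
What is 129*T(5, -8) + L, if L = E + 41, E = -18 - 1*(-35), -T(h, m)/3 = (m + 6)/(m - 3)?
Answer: -136/11 ≈ -12.364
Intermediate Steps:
T(h, m) = -3*(6 + m)/(-3 + m) (T(h, m) = -3*(m + 6)/(m - 3) = -3*(6 + m)/(-3 + m))
E = 17 (E = -18 + 35 = 17)
L = 58 (L = 17 + 41 = 58)
129*T(5, -8) + L = 129*(3*(-6 - 1*(-8))/(-3 - 8)) + 58 = 129*(3*(-6 + 8)/(-11)) + 58 = 129*(3*(-1/11)*2) + 58 = 129*(-6/11) + 58 = -774/11 + 58 = -136/11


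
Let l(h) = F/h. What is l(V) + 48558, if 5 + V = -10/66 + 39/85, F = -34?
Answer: 639264324/13163 ≈ 48565.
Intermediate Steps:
V = -13163/2805 (V = -5 + (-10/66 + 39/85) = -5 + (-10*1/66 + 39*(1/85)) = -5 + (-5/33 + 39/85) = -5 + 862/2805 = -13163/2805 ≈ -4.6927)
l(h) = -34/h
l(V) + 48558 = -34/(-13163/2805) + 48558 = -34*(-2805/13163) + 48558 = 95370/13163 + 48558 = 639264324/13163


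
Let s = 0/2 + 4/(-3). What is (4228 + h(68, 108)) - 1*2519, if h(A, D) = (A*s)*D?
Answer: -8083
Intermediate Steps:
s = -4/3 (s = 0*(½) + 4*(-⅓) = 0 - 4/3 = -4/3 ≈ -1.3333)
h(A, D) = -4*A*D/3 (h(A, D) = (A*(-4/3))*D = (-4*A/3)*D = -4*A*D/3)
(4228 + h(68, 108)) - 1*2519 = (4228 - 4/3*68*108) - 1*2519 = (4228 - 9792) - 2519 = -5564 - 2519 = -8083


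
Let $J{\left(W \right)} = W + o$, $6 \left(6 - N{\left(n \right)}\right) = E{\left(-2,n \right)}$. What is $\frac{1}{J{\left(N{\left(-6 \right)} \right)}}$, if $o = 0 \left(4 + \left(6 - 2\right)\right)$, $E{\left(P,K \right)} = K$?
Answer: $\frac{1}{7} \approx 0.14286$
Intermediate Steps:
$N{\left(n \right)} = 6 - \frac{n}{6}$
$o = 0$ ($o = 0 \left(4 + \left(6 - 2\right)\right) = 0 \left(4 + 4\right) = 0 \cdot 8 = 0$)
$J{\left(W \right)} = W$ ($J{\left(W \right)} = W + 0 = W$)
$\frac{1}{J{\left(N{\left(-6 \right)} \right)}} = \frac{1}{6 - -1} = \frac{1}{6 + 1} = \frac{1}{7}$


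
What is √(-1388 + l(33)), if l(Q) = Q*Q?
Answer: I*√299 ≈ 17.292*I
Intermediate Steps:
l(Q) = Q²
√(-1388 + l(33)) = √(-1388 + 33²) = √(-1388 + 1089) = √(-299) = I*√299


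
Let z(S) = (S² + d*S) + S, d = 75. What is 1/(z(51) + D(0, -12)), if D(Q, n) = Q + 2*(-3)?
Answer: 1/6471 ≈ 0.00015454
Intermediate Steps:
z(S) = S² + 76*S (z(S) = (S² + 75*S) + S = S² + 76*S)
D(Q, n) = -6 + Q (D(Q, n) = Q - 6 = -6 + Q)
1/(z(51) + D(0, -12)) = 1/(51*(76 + 51) + (-6 + 0)) = 1/(51*127 - 6) = 1/(6477 - 6) = 1/6471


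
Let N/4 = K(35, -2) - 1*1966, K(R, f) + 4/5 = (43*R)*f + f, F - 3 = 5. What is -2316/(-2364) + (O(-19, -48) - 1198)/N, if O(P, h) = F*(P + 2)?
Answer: 10266079/9808236 ≈ 1.0467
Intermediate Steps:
F = 8 (F = 3 + 5 = 8)
O(P, h) = 16 + 8*P (O(P, h) = 8*(P + 2) = 8*(2 + P) = 16 + 8*P)
K(R, f) = -⅘ + f + 43*R*f (K(R, f) = -⅘ + ((43*R)*f + f) = -⅘ + (43*R*f + f) = -⅘ + (f + 43*R*f) = -⅘ + f + 43*R*f)
N = -99576/5 (N = 4*((-⅘ - 2 + 43*35*(-2)) - 1*1966) = 4*((-⅘ - 2 - 3010) - 1966) = 4*(-15064/5 - 1966) = 4*(-24894/5) = -99576/5 ≈ -19915.)
-2316/(-2364) + (O(-19, -48) - 1198)/N = -2316/(-2364) + ((16 + 8*(-19)) - 1198)/(-99576/5) = -2316*(-1/2364) + ((16 - 152) - 1198)*(-5/99576) = 193/197 + (-136 - 1198)*(-5/99576) = 193/197 - 1334*(-5/99576) = 193/197 + 3335/49788 = 10266079/9808236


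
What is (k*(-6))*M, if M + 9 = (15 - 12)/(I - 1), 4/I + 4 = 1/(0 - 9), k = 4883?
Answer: 22500864/73 ≈ 3.0823e+5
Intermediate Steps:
I = -36/37 (I = 4/(-4 + 1/(0 - 9)) = 4/(-4 + 1/(-9)) = 4/(-4 - ⅑) = 4/(-37/9) = 4*(-9/37) = -36/37 ≈ -0.97297)
M = -768/73 (M = -9 + (15 - 12)/(-36/37 - 1) = -9 + 3/(-73/37) = -9 + 3*(-37/73) = -9 - 111/73 = -768/73 ≈ -10.521)
(k*(-6))*M = (4883*(-6))*(-768/73) = -29298*(-768/73) = 22500864/73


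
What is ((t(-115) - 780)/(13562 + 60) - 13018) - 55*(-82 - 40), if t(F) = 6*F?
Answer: -876827/139 ≈ -6308.1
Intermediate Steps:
((t(-115) - 780)/(13562 + 60) - 13018) - 55*(-82 - 40) = ((6*(-115) - 780)/(13562 + 60) - 13018) - 55*(-82 - 40) = ((-690 - 780)/13622 - 13018) - 55*(-122) = (-1470*1/13622 - 13018) + 6710 = (-15/139 - 13018) + 6710 = -1809517/139 + 6710 = -876827/139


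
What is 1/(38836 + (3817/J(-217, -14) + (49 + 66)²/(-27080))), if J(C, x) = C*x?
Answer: 8226904/319506362425 ≈ 2.5749e-5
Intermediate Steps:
1/(38836 + (3817/J(-217, -14) + (49 + 66)²/(-27080))) = 1/(38836 + (3817/((-217*(-14))) + (49 + 66)²/(-27080))) = 1/(38836 + (3817/3038 + 115²*(-1/27080))) = 1/(38836 + (3817*(1/3038) + 13225*(-1/27080))) = 1/(38836 + (3817/3038 - 2645/5416)) = 1/(38836 + 6318681/8226904) = 1/(319506362425/8226904) = 8226904/319506362425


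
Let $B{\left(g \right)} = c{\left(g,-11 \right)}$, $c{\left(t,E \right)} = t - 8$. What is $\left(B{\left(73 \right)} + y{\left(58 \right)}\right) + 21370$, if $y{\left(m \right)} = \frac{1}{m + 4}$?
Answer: $\frac{1328971}{62} \approx 21435.0$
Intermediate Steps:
$c{\left(t,E \right)} = -8 + t$
$B{\left(g \right)} = -8 + g$
$y{\left(m \right)} = \frac{1}{4 + m}$
$\left(B{\left(73 \right)} + y{\left(58 \right)}\right) + 21370 = \left(\left(-8 + 73\right) + \frac{1}{4 + 58}\right) + 21370 = \left(65 + \frac{1}{62}\right) + 21370 = \frac{4031}{62} + 21370 = \frac{1328971}{62}$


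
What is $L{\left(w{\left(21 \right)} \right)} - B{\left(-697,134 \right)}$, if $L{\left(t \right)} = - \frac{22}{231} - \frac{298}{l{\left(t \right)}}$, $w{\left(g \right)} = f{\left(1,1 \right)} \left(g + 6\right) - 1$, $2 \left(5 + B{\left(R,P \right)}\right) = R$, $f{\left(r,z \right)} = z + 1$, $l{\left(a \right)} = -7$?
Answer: $\frac{16631}{42} \approx 395.98$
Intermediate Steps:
$f{\left(r,z \right)} = 1 + z$
$B{\left(R,P \right)} = -5 + \frac{R}{2}$
$w{\left(g \right)} = 11 + 2 g$ ($w{\left(g \right)} = \left(1 + 1\right) \left(g + 6\right) - 1 = 2 \left(6 + g\right) - 1 = \left(12 + 2 g\right) - 1 = 11 + 2 g$)
$L{\left(t \right)} = \frac{892}{21}$ ($L{\left(t \right)} = - \frac{22}{231} - \frac{298}{-7} = \left(-22\right) \frac{1}{231} - - \frac{298}{7} = - \frac{2}{21} + \frac{298}{7} = \frac{892}{21}$)
$L{\left(w{\left(21 \right)} \right)} - B{\left(-697,134 \right)} = \frac{892}{21} - \left(-5 + \frac{1}{2} \left(-697\right)\right) = \frac{892}{21} - \left(-5 - \frac{697}{2}\right) = \frac{892}{21} - - \frac{707}{2} = \frac{892}{21} + \frac{707}{2} = \frac{16631}{42}$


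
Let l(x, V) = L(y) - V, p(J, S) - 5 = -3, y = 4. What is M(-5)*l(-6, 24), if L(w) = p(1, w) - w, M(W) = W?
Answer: 130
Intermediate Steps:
p(J, S) = 2 (p(J, S) = 5 - 3 = 2)
L(w) = 2 - w
l(x, V) = -2 - V (l(x, V) = (2 - 1*4) - V = (2 - 4) - V = -2 - V)
M(-5)*l(-6, 24) = -5*(-2 - 1*24) = -5*(-2 - 24) = -5*(-26) = 130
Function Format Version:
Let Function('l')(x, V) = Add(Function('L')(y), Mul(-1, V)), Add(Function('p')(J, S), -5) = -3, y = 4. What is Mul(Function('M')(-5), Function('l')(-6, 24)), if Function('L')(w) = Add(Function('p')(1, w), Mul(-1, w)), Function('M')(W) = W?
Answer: 130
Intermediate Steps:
Function('p')(J, S) = 2 (Function('p')(J, S) = Add(5, -3) = 2)
Function('L')(w) = Add(2, Mul(-1, w))
Function('l')(x, V) = Add(-2, Mul(-1, V)) (Function('l')(x, V) = Add(Add(2, Mul(-1, 4)), Mul(-1, V)) = Add(Add(2, -4), Mul(-1, V)) = Add(-2, Mul(-1, V)))
Mul(Function('M')(-5), Function('l')(-6, 24)) = Mul(-5, Add(-2, Mul(-1, 24))) = Mul(-5, Add(-2, -24)) = Mul(-5, -26) = 130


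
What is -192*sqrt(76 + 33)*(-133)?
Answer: 25536*sqrt(109) ≈ 2.6660e+5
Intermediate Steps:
-192*sqrt(76 + 33)*(-133) = -192*sqrt(109)*(-133) = 25536*sqrt(109)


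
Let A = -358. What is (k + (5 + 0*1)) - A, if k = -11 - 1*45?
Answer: 307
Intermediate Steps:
k = -56 (k = -11 - 45 = -56)
(k + (5 + 0*1)) - A = (-56 + (5 + 0*1)) - 1*(-358) = (-56 + (5 + 0)) + 358 = (-56 + 5) + 358 = -51 + 358 = 307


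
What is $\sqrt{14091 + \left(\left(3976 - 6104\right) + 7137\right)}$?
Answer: $10 \sqrt{191} \approx 138.2$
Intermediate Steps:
$\sqrt{14091 + \left(\left(3976 - 6104\right) + 7137\right)} = \sqrt{14091 + \left(-2128 + 7137\right)} = \sqrt{14091 + 5009} = \sqrt{19100} = 10 \sqrt{191}$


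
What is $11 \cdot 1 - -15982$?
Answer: $15993$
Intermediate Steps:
$11 \cdot 1 - -15982 = 11 + 15982 = 15993$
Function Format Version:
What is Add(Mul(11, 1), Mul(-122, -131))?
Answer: 15993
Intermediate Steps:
Add(Mul(11, 1), Mul(-122, -131)) = Add(11, 15982) = 15993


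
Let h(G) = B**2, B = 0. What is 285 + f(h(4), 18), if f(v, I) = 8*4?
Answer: 317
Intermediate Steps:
h(G) = 0 (h(G) = 0**2 = 0)
f(v, I) = 32
285 + f(h(4), 18) = 285 + 32 = 317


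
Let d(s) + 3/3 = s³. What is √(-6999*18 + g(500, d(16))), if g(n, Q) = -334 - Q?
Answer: I*√130411 ≈ 361.12*I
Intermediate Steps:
d(s) = -1 + s³
√(-6999*18 + g(500, d(16))) = √(-6999*18 + (-334 - (-1 + 16³))) = √(-125982 + (-334 - (-1 + 4096))) = √(-125982 + (-334 - 1*4095)) = √(-125982 + (-334 - 4095)) = √(-125982 - 4429) = √(-130411) = I*√130411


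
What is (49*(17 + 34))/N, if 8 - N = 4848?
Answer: -2499/4840 ≈ -0.51632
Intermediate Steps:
N = -4840 (N = 8 - 1*4848 = 8 - 4848 = -4840)
(49*(17 + 34))/N = (49*(17 + 34))/(-4840) = (49*51)*(-1/4840) = 2499*(-1/4840) = -2499/4840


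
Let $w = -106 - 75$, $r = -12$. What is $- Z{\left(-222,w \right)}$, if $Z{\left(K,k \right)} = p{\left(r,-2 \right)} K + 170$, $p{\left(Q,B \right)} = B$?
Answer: $-614$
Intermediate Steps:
$w = -181$
$Z{\left(K,k \right)} = 170 - 2 K$ ($Z{\left(K,k \right)} = - 2 K + 170 = 170 - 2 K$)
$- Z{\left(-222,w \right)} = - (170 - -444) = - (170 + 444) = \left(-1\right) 614 = -614$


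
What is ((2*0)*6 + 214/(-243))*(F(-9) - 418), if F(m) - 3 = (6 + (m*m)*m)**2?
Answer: -111775196/243 ≈ -4.5998e+5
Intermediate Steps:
F(m) = 3 + (6 + m**3)**2 (F(m) = 3 + (6 + (m*m)*m)**2 = 3 + (6 + m**2*m)**2 = 3 + (6 + m**3)**2)
((2*0)*6 + 214/(-243))*(F(-9) - 418) = ((2*0)*6 + 214/(-243))*((3 + (6 + (-9)**3)**2) - 418) = (0*6 + 214*(-1/243))*((3 + (6 - 729)**2) - 418) = (0 - 214/243)*((3 + (-723)**2) - 418) = -214*((3 + 522729) - 418)/243 = -214*(522732 - 418)/243 = -214/243*522314 = -111775196/243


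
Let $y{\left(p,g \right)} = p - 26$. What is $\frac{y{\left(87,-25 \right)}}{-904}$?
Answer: $- \frac{61}{904} \approx -0.067478$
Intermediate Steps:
$y{\left(p,g \right)} = -26 + p$ ($y{\left(p,g \right)} = p - 26 = -26 + p$)
$\frac{y{\left(87,-25 \right)}}{-904} = \frac{-26 + 87}{-904} = 61 \left(- \frac{1}{904}\right) = - \frac{61}{904}$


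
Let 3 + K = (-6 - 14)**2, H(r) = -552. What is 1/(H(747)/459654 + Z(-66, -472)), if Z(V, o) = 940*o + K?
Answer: -76609/33959467439 ≈ -2.2559e-6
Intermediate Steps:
K = 397 (K = -3 + (-6 - 14)**2 = -3 + (-20)**2 = -3 + 400 = 397)
Z(V, o) = 397 + 940*o (Z(V, o) = 940*o + 397 = 397 + 940*o)
1/(H(747)/459654 + Z(-66, -472)) = 1/(-552/459654 + (397 + 940*(-472))) = 1/(-552*1/459654 + (397 - 443680)) = 1/(-92/76609 - 443283) = 1/(-33959467439/76609) = -76609/33959467439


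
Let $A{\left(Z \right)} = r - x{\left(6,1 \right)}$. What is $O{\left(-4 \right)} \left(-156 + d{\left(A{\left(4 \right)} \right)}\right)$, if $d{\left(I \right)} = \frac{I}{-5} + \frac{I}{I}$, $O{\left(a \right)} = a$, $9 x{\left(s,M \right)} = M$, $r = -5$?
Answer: $\frac{27716}{45} \approx 615.91$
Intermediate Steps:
$x{\left(s,M \right)} = \frac{M}{9}$
$A{\left(Z \right)} = - \frac{46}{9}$ ($A{\left(Z \right)} = -5 - \frac{1}{9} \cdot 1 = -5 - \frac{1}{9} = - \frac{46}{9}$)
$d{\left(I \right)} = 1 - \frac{I}{5}$ ($d{\left(I \right)} = I \left(- \frac{1}{5}\right) + 1 = - \frac{I}{5} + 1 = 1 - \frac{I}{5}$)
$O{\left(-4 \right)} \left(-156 + d{\left(A{\left(4 \right)} \right)}\right) = - 4 \left(-156 + \left(1 - - \frac{46}{45}\right)\right) = - 4 \left(-156 + \left(1 + \frac{46}{45}\right)\right) = - 4 \left(-156 + \frac{91}{45}\right) = \left(-4\right) \left(- \frac{6929}{45}\right) = \frac{27716}{45}$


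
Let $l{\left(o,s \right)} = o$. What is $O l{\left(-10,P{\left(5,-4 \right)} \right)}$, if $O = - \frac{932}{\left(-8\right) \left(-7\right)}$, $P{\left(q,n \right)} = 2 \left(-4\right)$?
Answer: $\frac{1165}{7} \approx 166.43$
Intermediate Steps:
$P{\left(q,n \right)} = -8$
$O = - \frac{233}{14}$ ($O = - \frac{932}{56} = \left(-932\right) \frac{1}{56} = - \frac{233}{14} \approx -16.643$)
$O l{\left(-10,P{\left(5,-4 \right)} \right)} = \left(- \frac{233}{14}\right) \left(-10\right) = \frac{1165}{7}$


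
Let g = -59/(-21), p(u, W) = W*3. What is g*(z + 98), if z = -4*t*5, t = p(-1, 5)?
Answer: -11918/21 ≈ -567.52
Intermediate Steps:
p(u, W) = 3*W
g = 59/21 (g = -59*(-1/21) = 59/21 ≈ 2.8095)
t = 15 (t = 3*5 = 15)
z = -300 (z = -4*15*5 = -60*5 = -300)
g*(z + 98) = 59*(-300 + 98)/21 = (59/21)*(-202) = -11918/21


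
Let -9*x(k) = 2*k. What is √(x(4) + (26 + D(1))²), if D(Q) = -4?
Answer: 2*√1087/3 ≈ 21.980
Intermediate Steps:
x(k) = -2*k/9
√(x(4) + (26 + D(1))²) = √(-2/9*4 + (26 - 4)²) = √(-8/9 + 22²) = √(-8/9 + 484) = √(4348/9) = 2*√1087/3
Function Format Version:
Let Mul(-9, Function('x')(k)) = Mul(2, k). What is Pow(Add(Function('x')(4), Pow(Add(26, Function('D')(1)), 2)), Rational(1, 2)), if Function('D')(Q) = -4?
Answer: Mul(Rational(2, 3), Pow(1087, Rational(1, 2))) ≈ 21.980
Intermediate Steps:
Function('x')(k) = Mul(Rational(-2, 9), k) (Function('x')(k) = Mul(Rational(-1, 9), Mul(2, k)) = Mul(Rational(-2, 9), k))
Pow(Add(Function('x')(4), Pow(Add(26, Function('D')(1)), 2)), Rational(1, 2)) = Pow(Add(Mul(Rational(-2, 9), 4), Pow(Add(26, -4), 2)), Rational(1, 2)) = Pow(Add(Rational(-8, 9), Pow(22, 2)), Rational(1, 2)) = Pow(Add(Rational(-8, 9), 484), Rational(1, 2)) = Pow(Rational(4348, 9), Rational(1, 2)) = Mul(Rational(2, 3), Pow(1087, Rational(1, 2)))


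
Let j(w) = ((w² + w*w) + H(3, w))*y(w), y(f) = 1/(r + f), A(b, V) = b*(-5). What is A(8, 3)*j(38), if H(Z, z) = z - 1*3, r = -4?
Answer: -58460/17 ≈ -3438.8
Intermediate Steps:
H(Z, z) = -3 + z (H(Z, z) = z - 3 = -3 + z)
A(b, V) = -5*b
y(f) = 1/(-4 + f)
j(w) = (-3 + w + 2*w²)/(-4 + w) (j(w) = ((w² + w*w) + (-3 + w))/(-4 + w) = ((w² + w²) + (-3 + w))/(-4 + w) = (2*w² + (-3 + w))/(-4 + w) = (-3 + w + 2*w²)/(-4 + w))
A(8, 3)*j(38) = (-5*8)*((-3 + 38 + 2*38²)/(-4 + 38)) = -40*(-3 + 38 + 2*1444)/34 = -20*(-3 + 38 + 2888)/17 = -20*2923/17 = -40*2923/34 = -58460/17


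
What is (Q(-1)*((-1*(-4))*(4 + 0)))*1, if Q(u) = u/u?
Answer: 16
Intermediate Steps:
Q(u) = 1
(Q(-1)*((-1*(-4))*(4 + 0)))*1 = (1*((-1*(-4))*(4 + 0)))*1 = (1*(4*4))*1 = (1*16)*1 = 16*1 = 16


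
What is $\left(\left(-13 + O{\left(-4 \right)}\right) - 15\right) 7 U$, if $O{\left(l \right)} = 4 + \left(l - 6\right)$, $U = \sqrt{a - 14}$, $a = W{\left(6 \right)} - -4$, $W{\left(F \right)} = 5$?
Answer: $- 238 i \sqrt{5} \approx - 532.18 i$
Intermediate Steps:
$a = 9$ ($a = 5 - -4 = 5 + 4 = 9$)
$U = i \sqrt{5}$ ($U = \sqrt{9 - 14} = \sqrt{-5} = i \sqrt{5} \approx 2.2361 i$)
$O{\left(l \right)} = -2 + l$ ($O{\left(l \right)} = 4 + \left(l - 6\right) = 4 + \left(-6 + l\right) = -2 + l$)
$\left(\left(-13 + O{\left(-4 \right)}\right) - 15\right) 7 U = \left(\left(-13 - 6\right) - 15\right) 7 i \sqrt{5} = \left(-19 - 15\right) 7 i \sqrt{5} = \left(-34\right) 7 i \sqrt{5} = - 238 i \sqrt{5}$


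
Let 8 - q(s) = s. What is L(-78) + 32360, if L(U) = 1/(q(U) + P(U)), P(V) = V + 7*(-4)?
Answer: 647199/20 ≈ 32360.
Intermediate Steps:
q(s) = 8 - s
P(V) = -28 + V (P(V) = V - 28 = -28 + V)
L(U) = -1/20 (L(U) = 1/((8 - U) + (-28 + U)) = 1/(-20) = -1/20)
L(-78) + 32360 = -1/20 + 32360 = 647199/20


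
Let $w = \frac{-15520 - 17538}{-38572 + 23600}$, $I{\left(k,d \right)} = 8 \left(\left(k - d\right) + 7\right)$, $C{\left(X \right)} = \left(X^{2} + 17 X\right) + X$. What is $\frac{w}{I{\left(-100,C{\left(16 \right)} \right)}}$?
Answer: $- \frac{16529}{38148656} \approx -0.00043328$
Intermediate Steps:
$C{\left(X \right)} = X^{2} + 18 X$
$I{\left(k,d \right)} = 56 - 8 d + 8 k$ ($I{\left(k,d \right)} = 8 \left(7 + k - d\right) = 56 - 8 d + 8 k$)
$w = \frac{16529}{7486}$ ($w = - \frac{33058}{-14972} = \left(-33058\right) \left(- \frac{1}{14972}\right) = \frac{16529}{7486} \approx 2.208$)
$\frac{w}{I{\left(-100,C{\left(16 \right)} \right)}} = \frac{16529}{7486 \left(56 - 8 \cdot 16 \left(18 + 16\right) + 8 \left(-100\right)\right)} = \frac{16529}{7486 \left(56 - 8 \cdot 16 \cdot 34 - 800\right)} = \frac{16529}{7486 \left(56 - 4352 - 800\right)} = \frac{16529}{7486 \left(-5096\right)} = \frac{16529}{7486} \left(- \frac{1}{5096}\right) = - \frac{16529}{38148656}$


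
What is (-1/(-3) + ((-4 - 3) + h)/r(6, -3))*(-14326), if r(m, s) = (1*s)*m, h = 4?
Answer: -7163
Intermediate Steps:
r(m, s) = m*s (r(m, s) = s*m = m*s)
(-1/(-3) + ((-4 - 3) + h)/r(6, -3))*(-14326) = (-1/(-3) + ((-4 - 3) + 4)/((6*(-3))))*(-14326) = (-1*(-⅓) + (-7 + 4)/(-18))*(-14326) = (⅓ - 3*(-1/18))*(-14326) = (⅓ + ⅙)*(-14326) = (½)*(-14326) = -7163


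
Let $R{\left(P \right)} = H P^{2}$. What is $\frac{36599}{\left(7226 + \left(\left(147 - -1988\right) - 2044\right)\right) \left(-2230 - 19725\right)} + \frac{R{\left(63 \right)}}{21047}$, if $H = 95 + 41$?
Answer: $\frac{86712687338087}{3381089737545} \approx 25.646$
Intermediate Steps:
$H = 136$
$R{\left(P \right)} = 136 P^{2}$
$\frac{36599}{\left(7226 + \left(\left(147 - -1988\right) - 2044\right)\right) \left(-2230 - 19725\right)} + \frac{R{\left(63 \right)}}{21047} = \frac{36599}{\left(7226 + \left(\left(147 - -1988\right) - 2044\right)\right) \left(-2230 - 19725\right)} + \frac{136 \cdot 63^{2}}{21047} = \frac{36599}{\left(7226 + \left(\left(147 + 1988\right) - 2044\right)\right) \left(-21955\right)} + 136 \cdot 3969 \cdot \frac{1}{21047} = \frac{36599}{\left(7226 + \left(2135 - 2044\right)\right) \left(-21955\right)} + 539784 \cdot \frac{1}{21047} = \frac{36599}{\left(7226 + 91\right) \left(-21955\right)} + \frac{539784}{21047} = \frac{36599}{7317 \left(-21955\right)} + \frac{539784}{21047} = \frac{36599}{-160644735} + \frac{539784}{21047} = 36599 \left(- \frac{1}{160644735}\right) + \frac{539784}{21047} = - \frac{36599}{160644735} + \frac{539784}{21047} = \frac{86712687338087}{3381089737545}$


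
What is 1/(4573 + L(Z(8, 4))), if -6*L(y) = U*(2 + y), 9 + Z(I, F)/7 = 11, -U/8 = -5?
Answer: 3/13399 ≈ 0.00022390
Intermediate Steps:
U = 40 (U = -8*(-5) = 40)
Z(I, F) = 14 (Z(I, F) = -63 + 7*11 = -63 + 77 = 14)
L(y) = -40/3 - 20*y/3 (L(y) = -20*(2 + y)/3 = -(80 + 40*y)/6 = -40/3 - 20*y/3)
1/(4573 + L(Z(8, 4))) = 1/(4573 + (-40/3 - 20/3*14)) = 1/(4573 + (-40/3 - 280/3)) = 1/(4573 - 320/3) = 1/(13399/3) = 3/13399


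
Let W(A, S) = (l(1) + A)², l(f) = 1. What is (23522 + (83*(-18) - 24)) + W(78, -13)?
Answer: 28245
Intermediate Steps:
W(A, S) = (1 + A)²
(23522 + (83*(-18) - 24)) + W(78, -13) = (23522 + (83*(-18) - 24)) + (1 + 78)² = (23522 + (-1494 - 24)) + 79² = (23522 - 1518) + 6241 = 22004 + 6241 = 28245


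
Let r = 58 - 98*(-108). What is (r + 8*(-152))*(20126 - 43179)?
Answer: -217297578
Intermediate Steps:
r = 10642 (r = 58 + 10584 = 10642)
(r + 8*(-152))*(20126 - 43179) = (10642 + 8*(-152))*(20126 - 43179) = (10642 - 1216)*(-23053) = 9426*(-23053) = -217297578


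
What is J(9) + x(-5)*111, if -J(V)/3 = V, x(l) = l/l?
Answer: 84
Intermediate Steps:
x(l) = 1
J(V) = -3*V
J(9) + x(-5)*111 = -3*9 + 1*111 = -27 + 111 = 84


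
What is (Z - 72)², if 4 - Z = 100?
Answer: 28224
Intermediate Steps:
Z = -96 (Z = 4 - 1*100 = 4 - 100 = -96)
(Z - 72)² = (-96 - 72)² = (-168)² = 28224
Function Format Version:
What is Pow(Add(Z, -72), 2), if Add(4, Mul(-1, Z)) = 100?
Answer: 28224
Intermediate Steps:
Z = -96 (Z = Add(4, Mul(-1, 100)) = Add(4, -100) = -96)
Pow(Add(Z, -72), 2) = Pow(Add(-96, -72), 2) = Pow(-168, 2) = 28224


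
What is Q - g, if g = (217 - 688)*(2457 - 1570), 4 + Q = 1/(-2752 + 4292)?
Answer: 643370421/1540 ≈ 4.1777e+5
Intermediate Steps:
Q = -6159/1540 (Q = -4 + 1/(-2752 + 4292) = -4 + 1/1540 = -6159/1540 ≈ -3.9994)
g = -417777 (g = -471*887 = -417777)
Q - g = -6159/1540 - 1*(-417777) = -6159/1540 + 417777 = 643370421/1540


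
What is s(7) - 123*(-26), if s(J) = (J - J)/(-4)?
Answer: 3198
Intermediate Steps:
s(J) = 0 (s(J) = 0*(-¼) = 0)
s(7) - 123*(-26) = 0 - 123*(-26) = 0 + 3198 = 3198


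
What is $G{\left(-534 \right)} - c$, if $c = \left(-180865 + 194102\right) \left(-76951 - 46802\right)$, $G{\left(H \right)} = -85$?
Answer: $1638118376$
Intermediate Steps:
$c = -1638118461$ ($c = 13237 \left(-123753\right) = -1638118461$)
$G{\left(-534 \right)} - c = -85 - -1638118461 = -85 + 1638118461 = 1638118376$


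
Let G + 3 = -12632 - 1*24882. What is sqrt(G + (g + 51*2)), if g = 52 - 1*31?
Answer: I*sqrt(37394) ≈ 193.38*I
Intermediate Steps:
g = 21 (g = 52 - 31 = 21)
G = -37517 (G = -3 + (-12632 - 1*24882) = -3 + (-12632 - 24882) = -3 - 37514 = -37517)
sqrt(G + (g + 51*2)) = sqrt(-37517 + (21 + 51*2)) = sqrt(-37517 + (21 + 102)) = sqrt(-37517 + 123) = sqrt(-37394) = I*sqrt(37394)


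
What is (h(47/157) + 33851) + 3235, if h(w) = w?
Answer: 5822549/157 ≈ 37086.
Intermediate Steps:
(h(47/157) + 33851) + 3235 = (47/157 + 33851) + 3235 = 5314654/157 + 3235 = 5822549/157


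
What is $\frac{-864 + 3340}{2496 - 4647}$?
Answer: $- \frac{2476}{2151} \approx -1.1511$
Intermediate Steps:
$\frac{-864 + 3340}{2496 - 4647} = \frac{2476}{-2151} = 2476 \left(- \frac{1}{2151}\right) = - \frac{2476}{2151}$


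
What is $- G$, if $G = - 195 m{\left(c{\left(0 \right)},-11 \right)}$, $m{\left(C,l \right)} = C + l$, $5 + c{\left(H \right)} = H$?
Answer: $-3120$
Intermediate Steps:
$c{\left(H \right)} = -5 + H$
$G = 3120$ ($G = - 195 \left(\left(-5 + 0\right) - 11\right) = - 195 \left(-5 - 11\right) = \left(-195\right) \left(-16\right) = 3120$)
$- G = \left(-1\right) 3120 = -3120$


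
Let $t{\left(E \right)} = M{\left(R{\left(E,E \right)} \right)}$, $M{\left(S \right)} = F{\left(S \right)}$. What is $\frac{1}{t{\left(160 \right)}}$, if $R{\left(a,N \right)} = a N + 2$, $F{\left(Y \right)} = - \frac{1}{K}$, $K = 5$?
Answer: $-5$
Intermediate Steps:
$F{\left(Y \right)} = - \frac{1}{5}$
$R{\left(a,N \right)} = 2 + N a$ ($R{\left(a,N \right)} = N a + 2 = 2 + N a$)
$M{\left(S \right)} = - \frac{1}{5}$
$t{\left(E \right)} = - \frac{1}{5}$
$\frac{1}{t{\left(160 \right)}} = \frac{1}{- \frac{1}{5}} = -5$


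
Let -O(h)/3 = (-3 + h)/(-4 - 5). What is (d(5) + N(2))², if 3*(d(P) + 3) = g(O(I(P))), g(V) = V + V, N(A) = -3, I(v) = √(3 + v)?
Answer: 3632/81 - 160*√2/27 ≈ 36.459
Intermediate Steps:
O(h) = -1 + h/3 (O(h) = -3*(-3 + h)/(-4 - 5) = -3*(-3 + h)/(-9) = -3*(-3 + h)*(-1)/9 = -3*(⅓ - h/9) = -1 + h/3)
g(V) = 2*V
d(P) = -11/3 + 2*√(3 + P)/9 (d(P) = -3 + (2*(-1 + √(3 + P)/3))/3 = -3 + (-2 + 2*√(3 + P)/3)/3 = -3 + (-⅔ + 2*√(3 + P)/9) = -11/3 + 2*√(3 + P)/9)
(d(5) + N(2))² = ((-11/3 + 2*√(3 + 5)/9) - 3)² = ((-11/3 + 2*√8/9) - 3)² = ((-11/3 + 2*(2*√2)/9) - 3)² = ((-11/3 + 4*√2/9) - 3)² = (-20/3 + 4*√2/9)²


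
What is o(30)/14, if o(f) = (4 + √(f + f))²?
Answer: 38/7 + 8*√15/7 ≈ 9.8548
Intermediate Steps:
o(f) = (4 + √2*√f)² (o(f) = (4 + √(2*f))² = (4 + √2*√f)²)
o(30)/14 = (4 + √2*√30)²/14 = (4 + 2*√15)²*(1/14) = (4 + 2*√15)²/14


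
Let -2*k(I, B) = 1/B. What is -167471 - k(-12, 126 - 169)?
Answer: -14402507/86 ≈ -1.6747e+5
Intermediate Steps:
k(I, B) = -1/(2*B)
-167471 - k(-12, 126 - 169) = -167471 - (-1)/(2*(126 - 169)) = -167471 - (-1)/(2*(-43)) = -167471 - (-1)*(-1)/(2*43) = -167471 - 1*1/86 = -167471 - 1/86 = -14402507/86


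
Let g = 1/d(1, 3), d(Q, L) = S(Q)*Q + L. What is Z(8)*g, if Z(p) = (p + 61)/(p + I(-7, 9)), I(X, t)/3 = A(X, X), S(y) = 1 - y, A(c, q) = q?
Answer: -23/13 ≈ -1.7692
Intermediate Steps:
I(X, t) = 3*X
d(Q, L) = L + Q*(1 - Q) (d(Q, L) = (1 - Q)*Q + L = Q*(1 - Q) + L = L + Q*(1 - Q))
Z(p) = (61 + p)/(-21 + p) (Z(p) = (p + 61)/(p + 3*(-7)) = (61 + p)/(p - 21) = (61 + p)/(-21 + p))
g = 1/3 (g = 1/(3 - 1*1*(-1 + 1)) = 1/(3 - 1*1*0) = 1/(3 + 0) = 1/3 ≈ 0.33333)
Z(8)*g = ((61 + 8)/(-21 + 8))*(1/3) = (69/(-13))*(1/3) = -1/13*69*(1/3) = -69/13*1/3 = -23/13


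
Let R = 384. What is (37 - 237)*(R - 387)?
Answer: 600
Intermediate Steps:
(37 - 237)*(R - 387) = (37 - 237)*(384 - 387) = -200*(-3) = 600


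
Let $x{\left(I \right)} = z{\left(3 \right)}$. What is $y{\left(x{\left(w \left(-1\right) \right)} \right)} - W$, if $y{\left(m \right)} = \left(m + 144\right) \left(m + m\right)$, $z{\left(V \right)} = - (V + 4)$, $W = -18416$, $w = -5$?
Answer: $16498$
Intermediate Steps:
$z{\left(V \right)} = -4 - V$ ($z{\left(V \right)} = - (4 + V) = -4 - V$)
$x{\left(I \right)} = -7$ ($x{\left(I \right)} = -4 - 3 = -7$)
$y{\left(m \right)} = 2 m \left(144 + m\right)$ ($y{\left(m \right)} = \left(144 + m\right) 2 m = 2 m \left(144 + m\right)$)
$y{\left(x{\left(w \left(-1\right) \right)} \right)} - W = 2 \left(-7\right) \left(144 - 7\right) - -18416 = 2 \left(-7\right) 137 + 18416 = -1918 + 18416 = 16498$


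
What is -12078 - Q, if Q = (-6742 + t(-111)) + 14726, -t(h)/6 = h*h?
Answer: 53864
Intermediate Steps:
t(h) = -6*h**2 (t(h) = -6*h*h = -6*h**2)
Q = -65942 (Q = (-6742 - 6*(-111)**2) + 14726 = (-6742 - 6*12321) + 14726 = (-6742 - 73926) + 14726 = -80668 + 14726 = -65942)
-12078 - Q = -12078 - 1*(-65942) = -12078 + 65942 = 53864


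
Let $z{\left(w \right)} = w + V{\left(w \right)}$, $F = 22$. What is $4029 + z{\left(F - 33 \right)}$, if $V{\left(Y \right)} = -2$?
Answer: $4016$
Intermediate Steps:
$z{\left(w \right)} = -2 + w$ ($z{\left(w \right)} = w - 2 = -2 + w$)
$4029 + z{\left(F - 33 \right)} = 4029 + \left(-2 + \left(22 - 33\right)\right) = 4029 - 13 = 4016$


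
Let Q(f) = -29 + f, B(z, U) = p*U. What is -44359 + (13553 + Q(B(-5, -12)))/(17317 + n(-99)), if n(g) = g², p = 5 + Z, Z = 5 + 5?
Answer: -601457009/13559 ≈ -44359.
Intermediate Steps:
Z = 10
p = 15 (p = 5 + 10 = 15)
B(z, U) = 15*U
-44359 + (13553 + Q(B(-5, -12)))/(17317 + n(-99)) = -44359 + (13553 + (-29 + 15*(-12)))/(17317 + (-99)²) = -44359 + (13553 + (-29 - 180))/(17317 + 9801) = -44359 + (13553 - 209)/27118 = -44359 + 13344*(1/27118) = -44359 + 6672/13559 = -601457009/13559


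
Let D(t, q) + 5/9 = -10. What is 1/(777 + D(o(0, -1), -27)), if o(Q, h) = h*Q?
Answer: 9/6898 ≈ 0.0013047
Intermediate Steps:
o(Q, h) = Q*h
D(t, q) = -95/9 (D(t, q) = -5/9 - 10 = -95/9)
1/(777 + D(o(0, -1), -27)) = 1/(777 - 95/9) = 1/(6898/9) = 9/6898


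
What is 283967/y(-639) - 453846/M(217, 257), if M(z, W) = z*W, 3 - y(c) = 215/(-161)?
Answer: 2549368670795/38926762 ≈ 65491.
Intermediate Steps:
y(c) = 698/161 (y(c) = 3 - 215/(-161) = 3 - 215*(-1)/161 = 3 - 1*(-215/161) = 3 + 215/161 = 698/161)
M(z, W) = W*z
283967/y(-639) - 453846/M(217, 257) = 283967/(698/161) - 453846/(257*217) = 283967*(161/698) - 453846/55769 = 45718687/698 - 453846*1/55769 = 45718687/698 - 453846/55769 = 2549368670795/38926762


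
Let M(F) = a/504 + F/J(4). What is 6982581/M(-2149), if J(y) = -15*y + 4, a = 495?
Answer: 97756134/551 ≈ 1.7742e+5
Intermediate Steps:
J(y) = 4 - 15*y
M(F) = 55/56 - F/56 (M(F) = 495/504 + F/(4 - 15*4) = 495*(1/504) + F/(4 - 60) = 55/56 + F/(-56) = 55/56 + F*(-1/56) = 55/56 - F/56)
6982581/M(-2149) = 6982581/(55/56 - 1/56*(-2149)) = 6982581/(55/56 + 307/8) = 6982581/(551/14) = 6982581*(14/551) = 97756134/551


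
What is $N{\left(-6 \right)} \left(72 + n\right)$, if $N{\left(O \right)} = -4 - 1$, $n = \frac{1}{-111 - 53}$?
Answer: $- \frac{59035}{164} \approx -359.97$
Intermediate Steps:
$n = - \frac{1}{164}$ ($n = \frac{1}{-164} = - \frac{1}{164} \approx -0.0060976$)
$N{\left(O \right)} = -5$ ($N{\left(O \right)} = -4 - 1 = -5$)
$N{\left(-6 \right)} \left(72 + n\right) = - 5 \left(72 - \frac{1}{164}\right) = \left(-5\right) \frac{11807}{164} = - \frac{59035}{164}$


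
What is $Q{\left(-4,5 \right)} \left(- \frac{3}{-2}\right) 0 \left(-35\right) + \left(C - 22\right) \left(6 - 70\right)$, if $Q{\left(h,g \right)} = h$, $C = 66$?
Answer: $-2816$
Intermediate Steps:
$Q{\left(-4,5 \right)} \left(- \frac{3}{-2}\right) 0 \left(-35\right) + \left(C - 22\right) \left(6 - 70\right) = - 4 \left(- \frac{3}{-2}\right) 0 \left(-35\right) + \left(66 - 22\right) \left(6 - 70\right) = - 4 \left(\left(-3\right) \left(- \frac{1}{2}\right)\right) 0 \left(-35\right) + 44 \left(-64\right) = \left(-4\right) \frac{3}{2} \cdot 0 \left(-35\right) - 2816 = \left(-6\right) 0 \left(-35\right) - 2816 = 0 \left(-35\right) - 2816 = 0 - 2816 = -2816$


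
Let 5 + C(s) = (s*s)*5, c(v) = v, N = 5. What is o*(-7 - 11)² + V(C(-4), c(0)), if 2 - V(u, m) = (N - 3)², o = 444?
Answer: 143854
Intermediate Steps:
C(s) = -5 + 5*s² (C(s) = -5 + (s*s)*5 = -5 + s²*5 = -5 + 5*s²)
V(u, m) = -2 (V(u, m) = 2 - (5 - 3)² = 2 - 1*2² = 2 - 1*4 = 2 - 4 = -2)
o*(-7 - 11)² + V(C(-4), c(0)) = 444*(-7 - 11)² - 2 = 444*(-18)² - 2 = 444*324 - 2 = 143856 - 2 = 143854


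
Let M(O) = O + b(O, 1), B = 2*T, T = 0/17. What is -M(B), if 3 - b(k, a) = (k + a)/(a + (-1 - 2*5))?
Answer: -31/10 ≈ -3.1000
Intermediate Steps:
T = 0 (T = 0*(1/17) = 0)
b(k, a) = 3 - (a + k)/(-11 + a) (b(k, a) = 3 - (k + a)/(a + (-1 - 2*5)) = 3 - (a + k)/(a + (-1 - 10)) = 3 - (a + k)/(a - 11) = 3 - (a + k)/(-11 + a))
B = 0 (B = 2*0 = 0)
M(O) = 31/10 + 11*O/10 (M(O) = O + (-33 - O + 2*1)/(-11 + 1) = O + (-33 - O + 2)/(-10) = O - (-31 - O)/10 = O + (31/10 + O/10) = 31/10 + 11*O/10)
-M(B) = -(31/10 + (11/10)*0) = -(31/10 + 0) = -1*31/10 = -31/10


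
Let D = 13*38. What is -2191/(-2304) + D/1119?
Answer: 1196635/859392 ≈ 1.3924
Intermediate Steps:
D = 494
-2191/(-2304) + D/1119 = -2191/(-2304) + 494/1119 = -2191*(-1/2304) + 494*(1/1119) = 2191/2304 + 494/1119 = 1196635/859392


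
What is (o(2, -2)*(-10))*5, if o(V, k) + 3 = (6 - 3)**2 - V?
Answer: -200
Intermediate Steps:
o(V, k) = 6 - V (o(V, k) = -3 + ((6 - 3)**2 - V) = -3 + (3**2 - V) = -3 + (9 - V) = 6 - V)
(o(2, -2)*(-10))*5 = ((6 - 1*2)*(-10))*5 = ((6 - 2)*(-10))*5 = (4*(-10))*5 = -40*5 = -200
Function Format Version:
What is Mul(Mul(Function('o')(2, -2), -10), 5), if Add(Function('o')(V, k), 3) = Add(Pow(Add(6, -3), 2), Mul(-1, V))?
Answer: -200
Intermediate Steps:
Function('o')(V, k) = Add(6, Mul(-1, V)) (Function('o')(V, k) = Add(-3, Add(Pow(Add(6, -3), 2), Mul(-1, V))) = Add(-3, Add(Pow(3, 2), Mul(-1, V))) = Add(-3, Add(9, Mul(-1, V))) = Add(6, Mul(-1, V)))
Mul(Mul(Function('o')(2, -2), -10), 5) = Mul(Mul(Add(6, Mul(-1, 2)), -10), 5) = Mul(Mul(Add(6, -2), -10), 5) = Mul(Mul(4, -10), 5) = Mul(-40, 5) = -200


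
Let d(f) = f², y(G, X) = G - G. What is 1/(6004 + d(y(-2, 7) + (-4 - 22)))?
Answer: 1/6680 ≈ 0.00014970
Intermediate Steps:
y(G, X) = 0
1/(6004 + d(y(-2, 7) + (-4 - 22))) = 1/(6004 + (0 + (-4 - 22))²) = 1/(6004 + (0 - 26)²) = 1/(6004 + (-26)²) = 1/(6004 + 676) = 1/6680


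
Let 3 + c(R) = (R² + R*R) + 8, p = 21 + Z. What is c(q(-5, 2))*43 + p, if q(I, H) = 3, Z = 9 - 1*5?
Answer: 1014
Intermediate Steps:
Z = 4 (Z = 9 - 5 = 4)
p = 25 (p = 21 + 4 = 25)
c(R) = 5 + 2*R² (c(R) = -3 + ((R² + R*R) + 8) = -3 + ((R² + R²) + 8) = -3 + (2*R² + 8) = -3 + (8 + 2*R²) = 5 + 2*R²)
c(q(-5, 2))*43 + p = (5 + 2*3²)*43 + 25 = (5 + 2*9)*43 + 25 = (5 + 18)*43 + 25 = 23*43 + 25 = 989 + 25 = 1014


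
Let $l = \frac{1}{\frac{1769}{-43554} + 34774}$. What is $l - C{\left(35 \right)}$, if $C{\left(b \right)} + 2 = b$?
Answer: $- \frac{819343317}{24828607} \approx -33.0$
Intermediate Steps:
$C{\left(b \right)} = -2 + b$
$l = \frac{714}{24828607}$ ($l = \frac{1}{1769 \left(- \frac{1}{43554}\right) + 34774} = \frac{1}{- \frac{29}{714} + 34774} = \frac{1}{\frac{24828607}{714}} = \frac{714}{24828607} \approx 2.8757 \cdot 10^{-5}$)
$l - C{\left(35 \right)} = \frac{714}{24828607} - \left(-2 + 35\right) = \frac{714}{24828607} - 33 = - \frac{819343317}{24828607}$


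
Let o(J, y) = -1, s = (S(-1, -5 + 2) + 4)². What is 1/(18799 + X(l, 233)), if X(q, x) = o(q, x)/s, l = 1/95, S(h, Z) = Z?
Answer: 1/18798 ≈ 5.3197e-5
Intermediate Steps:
s = 1 (s = ((-5 + 2) + 4)² = (-3 + 4)² = 1² = 1)
l = 1/95 ≈ 0.010526
X(q, x) = -1 (X(q, x) = -1/1 = -1*1 = -1)
1/(18799 + X(l, 233)) = 1/(18799 - 1) = 1/18798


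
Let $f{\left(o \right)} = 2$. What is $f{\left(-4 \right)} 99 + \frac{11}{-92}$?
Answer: $\frac{18205}{92} \approx 197.88$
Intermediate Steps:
$f{\left(-4 \right)} 99 + \frac{11}{-92} = 2 \cdot 99 + \frac{11}{-92} = 198 + 11 \left(- \frac{1}{92}\right) = 198 - \frac{11}{92} = \frac{18205}{92}$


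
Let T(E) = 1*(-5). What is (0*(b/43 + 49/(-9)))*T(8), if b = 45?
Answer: 0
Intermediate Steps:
T(E) = -5
(0*(b/43 + 49/(-9)))*T(8) = (0*(45/43 + 49/(-9)))*(-5) = (0*(45*(1/43) + 49*(-⅑)))*(-5) = (0*(45/43 - 49/9))*(-5) = (0*(-1702/387))*(-5) = 0*(-5) = 0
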